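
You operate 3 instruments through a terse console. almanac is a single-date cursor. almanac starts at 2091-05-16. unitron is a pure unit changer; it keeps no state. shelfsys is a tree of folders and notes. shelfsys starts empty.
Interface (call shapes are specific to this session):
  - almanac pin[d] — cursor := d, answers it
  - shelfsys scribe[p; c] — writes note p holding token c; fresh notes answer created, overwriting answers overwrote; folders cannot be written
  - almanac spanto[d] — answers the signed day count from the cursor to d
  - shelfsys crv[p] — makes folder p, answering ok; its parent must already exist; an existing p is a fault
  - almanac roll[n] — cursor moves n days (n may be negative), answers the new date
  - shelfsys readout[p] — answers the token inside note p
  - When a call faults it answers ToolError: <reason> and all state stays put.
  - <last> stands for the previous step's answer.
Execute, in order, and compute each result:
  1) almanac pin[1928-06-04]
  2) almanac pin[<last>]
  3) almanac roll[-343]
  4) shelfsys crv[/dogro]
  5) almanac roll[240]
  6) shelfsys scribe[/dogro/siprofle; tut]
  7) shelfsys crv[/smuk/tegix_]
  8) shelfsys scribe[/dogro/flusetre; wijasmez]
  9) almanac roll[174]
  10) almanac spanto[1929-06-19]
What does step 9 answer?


Answer: 1928-08-14

Derivation:
% almanac pin d=1928-06-04
= 1928-06-04
% almanac pin d=<last>
= 1928-06-04
% almanac roll n=-343
= 1927-06-27
% shelfsys crv p=/dogro
= ok
% almanac roll n=240
= 1928-02-22
% shelfsys scribe p=/dogro/siprofle c=tut
= created
% shelfsys crv p=/smuk/tegix_
= ToolError: no parent
% shelfsys scribe p=/dogro/flusetre c=wijasmez
= created
% almanac roll n=174
= 1928-08-14
% almanac spanto d=1929-06-19
= 309


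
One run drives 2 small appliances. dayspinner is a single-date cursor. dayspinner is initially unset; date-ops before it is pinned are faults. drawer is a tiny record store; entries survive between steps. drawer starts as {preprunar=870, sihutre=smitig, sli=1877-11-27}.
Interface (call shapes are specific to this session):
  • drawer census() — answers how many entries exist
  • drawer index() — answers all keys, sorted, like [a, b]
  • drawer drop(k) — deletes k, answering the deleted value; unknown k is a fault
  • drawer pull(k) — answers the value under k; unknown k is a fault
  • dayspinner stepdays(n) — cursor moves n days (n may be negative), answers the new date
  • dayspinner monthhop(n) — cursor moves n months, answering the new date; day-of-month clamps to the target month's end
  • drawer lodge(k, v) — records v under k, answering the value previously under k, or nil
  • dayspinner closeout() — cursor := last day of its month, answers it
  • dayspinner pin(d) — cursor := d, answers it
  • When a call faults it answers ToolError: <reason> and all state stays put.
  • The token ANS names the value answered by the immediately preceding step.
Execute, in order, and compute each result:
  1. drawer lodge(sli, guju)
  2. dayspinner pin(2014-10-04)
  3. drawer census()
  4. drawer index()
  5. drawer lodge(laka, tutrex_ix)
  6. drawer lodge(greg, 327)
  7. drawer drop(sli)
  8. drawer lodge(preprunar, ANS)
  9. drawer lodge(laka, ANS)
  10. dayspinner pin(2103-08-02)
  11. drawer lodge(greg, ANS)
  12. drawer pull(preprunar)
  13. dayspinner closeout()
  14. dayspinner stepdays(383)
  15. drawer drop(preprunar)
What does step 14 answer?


Answer: 2104-09-17

Derivation:
>> drawer lodge(k→sli, v→guju)
<< 1877-11-27
>> dayspinner pin(d→2014-10-04)
<< 2014-10-04
>> drawer census()
<< 3
>> drawer index()
<< [preprunar, sihutre, sli]
>> drawer lodge(k→laka, v→tutrex_ix)
<< nil
>> drawer lodge(k→greg, v→327)
<< nil
>> drawer drop(k→sli)
<< guju
>> drawer lodge(k→preprunar, v→ANS)
<< 870
>> drawer lodge(k→laka, v→ANS)
<< tutrex_ix
>> dayspinner pin(d→2103-08-02)
<< 2103-08-02
>> drawer lodge(k→greg, v→ANS)
<< 327
>> drawer pull(k→preprunar)
<< guju
>> dayspinner closeout()
<< 2103-08-31
>> dayspinner stepdays(n→383)
<< 2104-09-17
>> drawer drop(k→preprunar)
<< guju


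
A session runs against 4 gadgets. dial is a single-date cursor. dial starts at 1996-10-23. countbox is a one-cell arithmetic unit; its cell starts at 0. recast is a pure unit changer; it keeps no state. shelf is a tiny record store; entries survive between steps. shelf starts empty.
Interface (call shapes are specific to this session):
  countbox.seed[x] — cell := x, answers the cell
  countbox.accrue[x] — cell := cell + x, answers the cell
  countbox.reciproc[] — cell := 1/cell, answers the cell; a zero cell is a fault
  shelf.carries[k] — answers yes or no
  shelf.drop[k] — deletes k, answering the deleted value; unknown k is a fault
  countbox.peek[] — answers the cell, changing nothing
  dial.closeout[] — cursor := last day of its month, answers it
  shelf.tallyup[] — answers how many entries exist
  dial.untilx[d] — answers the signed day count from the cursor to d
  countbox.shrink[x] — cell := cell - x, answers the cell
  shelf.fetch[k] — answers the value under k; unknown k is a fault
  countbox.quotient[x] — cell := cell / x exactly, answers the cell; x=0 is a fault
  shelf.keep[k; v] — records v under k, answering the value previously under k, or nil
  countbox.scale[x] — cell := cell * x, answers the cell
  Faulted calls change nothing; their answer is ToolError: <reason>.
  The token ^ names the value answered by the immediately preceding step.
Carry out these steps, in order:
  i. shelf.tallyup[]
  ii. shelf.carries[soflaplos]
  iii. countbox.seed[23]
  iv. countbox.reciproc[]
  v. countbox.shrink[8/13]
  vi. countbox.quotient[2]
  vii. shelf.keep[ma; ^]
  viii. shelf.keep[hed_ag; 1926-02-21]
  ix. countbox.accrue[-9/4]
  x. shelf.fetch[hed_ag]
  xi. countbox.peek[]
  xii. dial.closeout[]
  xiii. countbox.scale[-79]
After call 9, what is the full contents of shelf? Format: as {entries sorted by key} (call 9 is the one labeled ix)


Answer: {hed_ag=1926-02-21, ma=-171/598}

Derivation:
I try shelf.tallyup(), → 0.
Calling shelf.carries using k: soflaplos, and observe no.
I invoke countbox.seed using x: 23, — result: 23.
I call countbox.reciproc(), giving 1/23.
I run countbox.shrink using x: 8/13, and see -171/299.
Using countbox.quotient using x: 2, and observe -171/598.
I use shelf.keep using k: ma, v: ^, which returns nil.
Next I call shelf.keep using k: hed_ag, v: 1926-02-21, which returns nil.
I try countbox.accrue using x: -9/4, and observe -3033/1196.
Invoking shelf.fetch using k: hed_ag, yielding 1926-02-21.
I call countbox.peek(), and see -3033/1196.
Invoking dial.closeout, yielding 1996-10-31.
I invoke countbox.scale using x: -79, and get 239607/1196.


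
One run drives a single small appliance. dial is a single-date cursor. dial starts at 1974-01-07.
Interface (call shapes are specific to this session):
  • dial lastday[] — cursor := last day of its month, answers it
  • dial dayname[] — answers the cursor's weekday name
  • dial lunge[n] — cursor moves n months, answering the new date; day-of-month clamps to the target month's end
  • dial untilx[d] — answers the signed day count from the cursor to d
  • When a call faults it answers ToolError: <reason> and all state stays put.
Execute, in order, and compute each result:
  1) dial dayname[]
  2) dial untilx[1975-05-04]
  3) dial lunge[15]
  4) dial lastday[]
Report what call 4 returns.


Answer: 1975-04-30

Derivation:
Do: dial dayname[]
See: Monday
Do: dial untilx[d→1975-05-04]
See: 482
Do: dial lunge[n→15]
See: 1975-04-07
Do: dial lastday[]
See: 1975-04-30


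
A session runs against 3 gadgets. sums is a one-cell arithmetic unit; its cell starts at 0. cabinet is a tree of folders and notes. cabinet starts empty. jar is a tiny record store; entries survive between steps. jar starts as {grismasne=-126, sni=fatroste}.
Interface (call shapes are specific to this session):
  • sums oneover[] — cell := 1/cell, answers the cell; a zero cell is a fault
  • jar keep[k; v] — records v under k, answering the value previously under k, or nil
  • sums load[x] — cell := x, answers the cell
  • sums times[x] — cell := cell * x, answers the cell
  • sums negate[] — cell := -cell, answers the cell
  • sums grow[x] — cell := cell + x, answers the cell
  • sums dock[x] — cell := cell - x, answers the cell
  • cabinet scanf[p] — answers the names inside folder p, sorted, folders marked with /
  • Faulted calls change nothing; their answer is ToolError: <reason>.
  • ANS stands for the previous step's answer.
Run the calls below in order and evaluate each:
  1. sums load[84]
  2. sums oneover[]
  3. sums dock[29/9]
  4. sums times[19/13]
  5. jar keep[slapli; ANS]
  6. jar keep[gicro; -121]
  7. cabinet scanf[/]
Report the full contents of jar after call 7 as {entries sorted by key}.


Next I call sums load passing x=84: 84.
Next I call sums oneover, and get 1/84.
Now I run sums dock passing x=29/9, giving -809/252.
Calling sums times passing x=19/13, → -15371/3276.
I call jar keep passing k=slapli, v=ANS, which returns nil.
I try jar keep passing k=gicro, v=-121: nil.
I try cabinet scanf passing p=/, giving [].

Answer: {gicro=-121, grismasne=-126, slapli=-15371/3276, sni=fatroste}


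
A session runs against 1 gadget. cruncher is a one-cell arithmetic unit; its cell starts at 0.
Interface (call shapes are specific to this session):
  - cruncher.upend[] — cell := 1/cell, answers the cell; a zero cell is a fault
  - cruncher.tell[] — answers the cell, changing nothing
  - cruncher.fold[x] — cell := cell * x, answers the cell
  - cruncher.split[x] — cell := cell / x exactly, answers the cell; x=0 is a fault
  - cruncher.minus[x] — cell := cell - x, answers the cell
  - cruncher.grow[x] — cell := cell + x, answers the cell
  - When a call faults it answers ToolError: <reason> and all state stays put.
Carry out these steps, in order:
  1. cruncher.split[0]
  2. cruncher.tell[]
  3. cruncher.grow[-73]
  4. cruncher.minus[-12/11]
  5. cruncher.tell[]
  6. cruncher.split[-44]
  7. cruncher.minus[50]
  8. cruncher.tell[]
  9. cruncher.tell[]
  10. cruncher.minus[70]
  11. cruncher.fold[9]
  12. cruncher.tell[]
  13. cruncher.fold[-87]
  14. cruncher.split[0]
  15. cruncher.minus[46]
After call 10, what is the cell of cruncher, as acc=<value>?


Answer: acc=-57289/484

Derivation:
I run cruncher.split on x: 0, and observe ToolError: division by zero.
Using cruncher.tell: 0.
I try cruncher.grow on x: -73, and get -73.
Using cruncher.minus on x: -12/11, yielding -791/11.
I try cruncher.tell(), giving -791/11.
Calling cruncher.split on x: -44, yielding 791/484.
I invoke cruncher.minus on x: 50, and get -23409/484.
I invoke cruncher.tell(), and see -23409/484.
I invoke cruncher.tell, and get -23409/484.
I invoke cruncher.minus on x: 70: -57289/484.
Using cruncher.fold on x: 9, giving -515601/484.
Invoking cruncher.tell(): -515601/484.
I invoke cruncher.fold on x: -87: 44857287/484.
I run cruncher.split on x: 0, — result: ToolError: division by zero.
I use cruncher.minus on x: 46, — result: 44835023/484.


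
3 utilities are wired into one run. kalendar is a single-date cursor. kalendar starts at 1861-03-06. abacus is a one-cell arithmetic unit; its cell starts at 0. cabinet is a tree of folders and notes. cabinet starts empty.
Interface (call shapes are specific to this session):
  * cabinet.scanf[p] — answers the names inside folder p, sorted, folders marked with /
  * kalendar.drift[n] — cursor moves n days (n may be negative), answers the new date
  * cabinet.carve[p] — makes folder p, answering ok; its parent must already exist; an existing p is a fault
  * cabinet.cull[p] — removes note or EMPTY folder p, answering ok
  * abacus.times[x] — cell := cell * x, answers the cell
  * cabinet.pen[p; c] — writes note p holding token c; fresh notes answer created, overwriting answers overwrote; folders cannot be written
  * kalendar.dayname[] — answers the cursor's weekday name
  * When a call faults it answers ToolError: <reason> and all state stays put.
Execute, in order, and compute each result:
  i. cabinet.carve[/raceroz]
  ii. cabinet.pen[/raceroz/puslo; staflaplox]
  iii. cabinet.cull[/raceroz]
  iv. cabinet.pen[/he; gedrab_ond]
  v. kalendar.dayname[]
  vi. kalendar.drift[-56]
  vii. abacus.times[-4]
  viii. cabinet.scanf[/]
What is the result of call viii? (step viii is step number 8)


[in] carve /raceroz
  ok
[in] pen /raceroz/puslo staflaplox
  created
[in] cull /raceroz
  ToolError: not empty
[in] pen /he gedrab_ond
  created
[in] dayname
  Wednesday
[in] drift -56
  1861-01-09
[in] times -4
  0
[in] scanf /
  [he, raceroz/]

Answer: [he, raceroz/]


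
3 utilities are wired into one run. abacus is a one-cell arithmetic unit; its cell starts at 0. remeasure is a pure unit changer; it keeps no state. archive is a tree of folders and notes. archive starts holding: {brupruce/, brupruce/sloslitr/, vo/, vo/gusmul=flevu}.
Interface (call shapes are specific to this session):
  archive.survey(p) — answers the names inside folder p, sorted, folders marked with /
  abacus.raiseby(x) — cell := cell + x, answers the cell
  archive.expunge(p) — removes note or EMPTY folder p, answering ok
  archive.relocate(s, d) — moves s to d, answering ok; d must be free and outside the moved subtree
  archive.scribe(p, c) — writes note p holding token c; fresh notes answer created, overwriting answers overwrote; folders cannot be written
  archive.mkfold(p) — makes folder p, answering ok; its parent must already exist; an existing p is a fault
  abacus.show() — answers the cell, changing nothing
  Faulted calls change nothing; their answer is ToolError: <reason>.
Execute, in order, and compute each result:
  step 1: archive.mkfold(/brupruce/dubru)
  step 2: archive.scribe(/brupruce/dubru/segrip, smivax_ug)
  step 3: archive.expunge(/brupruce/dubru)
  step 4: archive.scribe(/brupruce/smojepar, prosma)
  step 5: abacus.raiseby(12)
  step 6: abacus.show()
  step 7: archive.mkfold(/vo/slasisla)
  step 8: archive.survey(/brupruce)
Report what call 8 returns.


% 1. archive.mkfold(p='/brupruce/dubru') ~> ok
% 2. archive.scribe(p='/brupruce/dubru/segrip', c='smivax_ug') ~> created
% 3. archive.expunge(p='/brupruce/dubru') ~> ToolError: not empty
% 4. archive.scribe(p='/brupruce/smojepar', c='prosma') ~> created
% 5. abacus.raiseby(x='12') ~> 12
% 6. abacus.show() ~> 12
% 7. archive.mkfold(p='/vo/slasisla') ~> ok
% 8. archive.survey(p='/brupruce') ~> [dubru/, sloslitr/, smojepar]

Answer: [dubru/, sloslitr/, smojepar]


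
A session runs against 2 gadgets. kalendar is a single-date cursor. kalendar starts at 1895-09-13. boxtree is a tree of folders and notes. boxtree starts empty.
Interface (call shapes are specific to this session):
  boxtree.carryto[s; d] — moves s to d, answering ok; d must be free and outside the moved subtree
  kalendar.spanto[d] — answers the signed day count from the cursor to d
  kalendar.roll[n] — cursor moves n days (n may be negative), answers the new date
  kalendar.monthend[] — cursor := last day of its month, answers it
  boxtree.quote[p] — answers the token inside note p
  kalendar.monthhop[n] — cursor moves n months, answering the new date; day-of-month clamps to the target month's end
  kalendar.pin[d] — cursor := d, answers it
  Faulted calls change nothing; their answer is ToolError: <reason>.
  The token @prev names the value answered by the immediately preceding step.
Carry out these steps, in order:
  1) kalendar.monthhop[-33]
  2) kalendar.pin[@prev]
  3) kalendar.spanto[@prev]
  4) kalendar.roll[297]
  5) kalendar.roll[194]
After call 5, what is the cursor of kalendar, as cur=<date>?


Answer: cur=1894-04-18

Derivation:
Do: monthhop[n=-33]
See: 1892-12-13
Do: pin[d=@prev]
See: 1892-12-13
Do: spanto[d=@prev]
See: 0
Do: roll[n=297]
See: 1893-10-06
Do: roll[n=194]
See: 1894-04-18


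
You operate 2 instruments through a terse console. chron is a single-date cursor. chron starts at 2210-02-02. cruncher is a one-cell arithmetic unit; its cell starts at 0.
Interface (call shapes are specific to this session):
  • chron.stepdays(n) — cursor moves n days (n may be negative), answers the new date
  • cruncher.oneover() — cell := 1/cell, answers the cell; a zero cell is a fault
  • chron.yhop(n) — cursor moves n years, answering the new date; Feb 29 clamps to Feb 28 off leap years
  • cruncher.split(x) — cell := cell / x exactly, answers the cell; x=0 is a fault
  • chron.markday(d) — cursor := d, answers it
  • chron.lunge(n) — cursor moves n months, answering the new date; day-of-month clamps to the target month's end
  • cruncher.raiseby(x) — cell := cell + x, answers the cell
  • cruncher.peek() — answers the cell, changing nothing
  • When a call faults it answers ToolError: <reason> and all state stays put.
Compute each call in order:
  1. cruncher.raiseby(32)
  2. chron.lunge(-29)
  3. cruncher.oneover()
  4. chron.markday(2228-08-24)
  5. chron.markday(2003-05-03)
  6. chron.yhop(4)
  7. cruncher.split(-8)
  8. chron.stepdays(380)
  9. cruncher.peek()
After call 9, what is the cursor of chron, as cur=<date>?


·→ raiseby(x: 32)
·← 32
·→ lunge(n: -29)
·← 2207-09-02
·→ oneover()
·← 1/32
·→ markday(d: 2228-08-24)
·← 2228-08-24
·→ markday(d: 2003-05-03)
·← 2003-05-03
·→ yhop(n: 4)
·← 2007-05-03
·→ split(x: -8)
·← -1/256
·→ stepdays(n: 380)
·← 2008-05-17
·→ peek()
·← -1/256

Answer: cur=2008-05-17


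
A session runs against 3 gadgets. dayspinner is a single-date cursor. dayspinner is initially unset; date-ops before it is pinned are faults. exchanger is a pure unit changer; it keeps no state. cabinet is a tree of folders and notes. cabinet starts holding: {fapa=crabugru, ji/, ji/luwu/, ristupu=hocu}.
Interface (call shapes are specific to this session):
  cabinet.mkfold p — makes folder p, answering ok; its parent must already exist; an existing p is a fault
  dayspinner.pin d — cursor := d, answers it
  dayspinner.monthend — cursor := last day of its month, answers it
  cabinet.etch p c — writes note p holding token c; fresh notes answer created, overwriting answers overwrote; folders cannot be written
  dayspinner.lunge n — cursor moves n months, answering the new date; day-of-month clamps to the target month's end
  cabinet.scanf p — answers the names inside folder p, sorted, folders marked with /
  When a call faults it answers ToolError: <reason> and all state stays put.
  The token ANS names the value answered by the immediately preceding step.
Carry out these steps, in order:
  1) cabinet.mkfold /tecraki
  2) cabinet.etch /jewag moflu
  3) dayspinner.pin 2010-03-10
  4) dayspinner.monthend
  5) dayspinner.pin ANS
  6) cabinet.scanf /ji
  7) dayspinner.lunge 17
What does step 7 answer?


Act: cabinet.mkfold[p=/tecraki]
Obs: ok
Act: cabinet.etch[p=/jewag; c=moflu]
Obs: created
Act: dayspinner.pin[d=2010-03-10]
Obs: 2010-03-10
Act: dayspinner.monthend[]
Obs: 2010-03-31
Act: dayspinner.pin[d=ANS]
Obs: 2010-03-31
Act: cabinet.scanf[p=/ji]
Obs: [luwu/]
Act: dayspinner.lunge[n=17]
Obs: 2011-08-31

Answer: 2011-08-31


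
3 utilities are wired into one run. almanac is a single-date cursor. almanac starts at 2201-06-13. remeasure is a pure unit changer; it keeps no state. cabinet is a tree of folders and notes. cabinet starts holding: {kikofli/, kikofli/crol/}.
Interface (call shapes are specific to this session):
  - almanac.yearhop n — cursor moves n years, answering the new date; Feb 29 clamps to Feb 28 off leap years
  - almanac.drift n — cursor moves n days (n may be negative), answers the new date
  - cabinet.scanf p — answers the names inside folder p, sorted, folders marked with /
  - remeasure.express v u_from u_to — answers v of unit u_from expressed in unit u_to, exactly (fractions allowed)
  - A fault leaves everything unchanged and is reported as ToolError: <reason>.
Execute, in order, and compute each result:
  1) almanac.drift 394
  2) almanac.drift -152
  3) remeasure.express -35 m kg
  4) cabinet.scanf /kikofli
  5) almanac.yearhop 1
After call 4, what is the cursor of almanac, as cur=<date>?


·→ almanac.drift(394)
·← 2202-07-12
·→ almanac.drift(-152)
·← 2202-02-10
·→ remeasure.express(-35, m, kg)
·← ToolError: incompatible units
·→ cabinet.scanf(/kikofli)
·← [crol/]
·→ almanac.yearhop(1)
·← 2203-02-10

Answer: cur=2202-02-10


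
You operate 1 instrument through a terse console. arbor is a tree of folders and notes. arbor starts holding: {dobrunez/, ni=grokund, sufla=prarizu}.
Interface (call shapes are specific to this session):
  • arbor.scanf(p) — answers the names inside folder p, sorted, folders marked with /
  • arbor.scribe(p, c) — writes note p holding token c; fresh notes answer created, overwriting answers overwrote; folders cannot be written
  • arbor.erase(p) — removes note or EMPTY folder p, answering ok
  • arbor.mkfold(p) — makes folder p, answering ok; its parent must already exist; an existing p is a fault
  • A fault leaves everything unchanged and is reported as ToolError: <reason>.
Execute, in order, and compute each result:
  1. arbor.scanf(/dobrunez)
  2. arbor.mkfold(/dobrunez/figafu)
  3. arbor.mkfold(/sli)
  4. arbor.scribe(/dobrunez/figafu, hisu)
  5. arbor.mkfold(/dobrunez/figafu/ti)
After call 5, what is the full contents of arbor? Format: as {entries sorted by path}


Answer: {dobrunez/, dobrunez/figafu/, dobrunez/figafu/ti/, ni=grokund, sli/, sufla=prarizu}

Derivation:
>>> arbor.scanf p: /dobrunez
[out] []
>>> arbor.mkfold p: /dobrunez/figafu
[out] ok
>>> arbor.mkfold p: /sli
[out] ok
>>> arbor.scribe p: /dobrunez/figafu c: hisu
[out] ToolError: is a directory
>>> arbor.mkfold p: /dobrunez/figafu/ti
[out] ok


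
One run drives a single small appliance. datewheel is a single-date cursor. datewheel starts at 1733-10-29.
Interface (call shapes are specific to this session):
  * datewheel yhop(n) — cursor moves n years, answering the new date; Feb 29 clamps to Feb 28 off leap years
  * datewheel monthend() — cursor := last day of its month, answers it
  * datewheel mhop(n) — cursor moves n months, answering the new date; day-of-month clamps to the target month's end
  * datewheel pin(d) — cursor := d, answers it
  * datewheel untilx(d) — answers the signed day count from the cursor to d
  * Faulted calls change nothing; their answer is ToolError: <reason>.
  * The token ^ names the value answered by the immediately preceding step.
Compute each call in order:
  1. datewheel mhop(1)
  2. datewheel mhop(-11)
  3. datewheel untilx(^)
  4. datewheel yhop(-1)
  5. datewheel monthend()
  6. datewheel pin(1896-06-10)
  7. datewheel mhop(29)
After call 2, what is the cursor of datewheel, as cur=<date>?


Answer: cur=1732-12-29

Derivation:
→ datewheel mhop(1)
← 1733-11-29
→ datewheel mhop(-11)
← 1732-12-29
→ datewheel untilx(^)
← 0
→ datewheel yhop(-1)
← 1731-12-29
→ datewheel monthend()
← 1731-12-31
→ datewheel pin(1896-06-10)
← 1896-06-10
→ datewheel mhop(29)
← 1898-11-10


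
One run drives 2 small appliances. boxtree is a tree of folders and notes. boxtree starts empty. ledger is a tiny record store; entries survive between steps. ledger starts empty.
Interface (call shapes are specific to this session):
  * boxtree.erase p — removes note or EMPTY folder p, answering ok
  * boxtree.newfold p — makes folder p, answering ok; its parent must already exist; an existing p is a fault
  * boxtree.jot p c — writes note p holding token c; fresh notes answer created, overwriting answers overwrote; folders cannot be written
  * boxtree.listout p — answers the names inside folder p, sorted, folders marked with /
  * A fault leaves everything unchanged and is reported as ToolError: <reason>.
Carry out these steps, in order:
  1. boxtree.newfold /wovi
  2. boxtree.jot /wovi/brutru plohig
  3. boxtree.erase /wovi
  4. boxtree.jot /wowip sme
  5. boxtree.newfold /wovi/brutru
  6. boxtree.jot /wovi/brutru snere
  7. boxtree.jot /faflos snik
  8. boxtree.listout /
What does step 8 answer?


·→ boxtree.newfold(p→/wovi)
·← ok
·→ boxtree.jot(p→/wovi/brutru, c→plohig)
·← created
·→ boxtree.erase(p→/wovi)
·← ToolError: not empty
·→ boxtree.jot(p→/wowip, c→sme)
·← created
·→ boxtree.newfold(p→/wovi/brutru)
·← ToolError: exists
·→ boxtree.jot(p→/wovi/brutru, c→snere)
·← overwrote
·→ boxtree.jot(p→/faflos, c→snik)
·← created
·→ boxtree.listout(p→/)
·← [faflos, wovi/, wowip]

Answer: [faflos, wovi/, wowip]


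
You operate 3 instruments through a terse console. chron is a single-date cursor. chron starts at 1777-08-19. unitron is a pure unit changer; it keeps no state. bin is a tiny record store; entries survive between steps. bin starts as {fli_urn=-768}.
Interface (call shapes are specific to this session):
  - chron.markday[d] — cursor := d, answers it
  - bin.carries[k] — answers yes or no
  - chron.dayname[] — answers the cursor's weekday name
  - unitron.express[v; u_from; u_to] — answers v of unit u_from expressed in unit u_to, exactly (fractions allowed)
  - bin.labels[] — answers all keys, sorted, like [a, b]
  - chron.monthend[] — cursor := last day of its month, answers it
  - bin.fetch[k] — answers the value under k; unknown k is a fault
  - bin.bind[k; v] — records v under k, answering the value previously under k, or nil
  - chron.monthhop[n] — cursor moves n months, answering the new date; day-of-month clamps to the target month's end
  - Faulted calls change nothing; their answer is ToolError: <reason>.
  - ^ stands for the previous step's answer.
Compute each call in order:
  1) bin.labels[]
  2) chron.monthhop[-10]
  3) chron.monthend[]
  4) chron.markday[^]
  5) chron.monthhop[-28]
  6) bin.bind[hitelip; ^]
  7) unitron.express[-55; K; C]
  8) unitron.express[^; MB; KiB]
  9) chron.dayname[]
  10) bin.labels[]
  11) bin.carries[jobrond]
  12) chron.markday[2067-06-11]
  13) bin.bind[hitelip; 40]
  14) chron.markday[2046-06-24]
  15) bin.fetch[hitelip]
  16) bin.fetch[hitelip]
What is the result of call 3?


Answer: 1776-10-31

Derivation:
>> bin.labels()
<< [fli_urn]
>> chron.monthhop(n=-10)
<< 1776-10-19
>> chron.monthend()
<< 1776-10-31
>> chron.markday(d=^)
<< 1776-10-31
>> chron.monthhop(n=-28)
<< 1774-06-30
>> bin.bind(k=hitelip, v=^)
<< nil
>> unitron.express(v=-55, u_from=K, u_to=C)
<< -6563/20
>> unitron.express(v=^, u_from=MB, u_to=KiB)
<< -20509375/64
>> chron.dayname()
<< Thursday
>> bin.labels()
<< [fli_urn, hitelip]
>> bin.carries(k=jobrond)
<< no
>> chron.markday(d=2067-06-11)
<< 2067-06-11
>> bin.bind(k=hitelip, v=40)
<< 1774-06-30
>> chron.markday(d=2046-06-24)
<< 2046-06-24
>> bin.fetch(k=hitelip)
<< 40
>> bin.fetch(k=hitelip)
<< 40


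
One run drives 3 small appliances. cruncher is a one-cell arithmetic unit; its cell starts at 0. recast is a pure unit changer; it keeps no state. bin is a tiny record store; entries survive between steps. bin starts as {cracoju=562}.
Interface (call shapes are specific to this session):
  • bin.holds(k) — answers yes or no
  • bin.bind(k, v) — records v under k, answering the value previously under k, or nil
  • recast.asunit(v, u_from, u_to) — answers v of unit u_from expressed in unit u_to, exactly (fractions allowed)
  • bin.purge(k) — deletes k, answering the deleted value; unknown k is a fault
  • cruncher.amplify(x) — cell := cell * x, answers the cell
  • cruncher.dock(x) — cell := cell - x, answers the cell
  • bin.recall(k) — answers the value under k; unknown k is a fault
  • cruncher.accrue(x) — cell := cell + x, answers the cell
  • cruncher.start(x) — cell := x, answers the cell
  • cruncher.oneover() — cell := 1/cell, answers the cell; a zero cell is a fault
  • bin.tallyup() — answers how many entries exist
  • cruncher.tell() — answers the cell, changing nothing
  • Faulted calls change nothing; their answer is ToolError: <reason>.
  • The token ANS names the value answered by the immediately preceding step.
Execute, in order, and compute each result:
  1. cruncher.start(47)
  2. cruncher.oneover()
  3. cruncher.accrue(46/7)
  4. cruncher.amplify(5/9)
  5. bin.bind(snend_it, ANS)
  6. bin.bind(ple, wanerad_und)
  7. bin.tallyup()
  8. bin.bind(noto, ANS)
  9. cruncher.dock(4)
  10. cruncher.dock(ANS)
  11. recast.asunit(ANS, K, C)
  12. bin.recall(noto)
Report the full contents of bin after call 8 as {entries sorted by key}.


Answer: {cracoju=562, noto=3, ple=wanerad_und, snend_it=1205/329}

Derivation:
==> cruncher.start(x='47')
<== 47
==> cruncher.oneover()
<== 1/47
==> cruncher.accrue(x='46/7')
<== 2169/329
==> cruncher.amplify(x='5/9')
<== 1205/329
==> bin.bind(k='snend_it', v='ANS')
<== nil
==> bin.bind(k='ple', v='wanerad_und')
<== nil
==> bin.tallyup()
<== 3
==> bin.bind(k='noto', v='ANS')
<== nil
==> cruncher.dock(x='4')
<== -111/329
==> cruncher.dock(x='ANS')
<== 0
==> recast.asunit(v='ANS', u_from='K', u_to='C')
<== -5463/20
==> bin.recall(k='noto')
<== 3


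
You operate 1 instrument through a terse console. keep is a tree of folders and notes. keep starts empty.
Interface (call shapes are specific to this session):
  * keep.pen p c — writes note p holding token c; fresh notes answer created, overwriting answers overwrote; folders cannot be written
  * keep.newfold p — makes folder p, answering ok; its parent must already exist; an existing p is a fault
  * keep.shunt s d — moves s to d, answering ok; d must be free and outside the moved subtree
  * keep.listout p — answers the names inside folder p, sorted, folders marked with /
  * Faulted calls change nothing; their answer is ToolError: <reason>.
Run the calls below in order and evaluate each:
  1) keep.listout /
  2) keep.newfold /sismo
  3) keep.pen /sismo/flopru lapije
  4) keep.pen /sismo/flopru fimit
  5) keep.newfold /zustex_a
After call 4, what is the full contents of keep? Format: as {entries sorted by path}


Answer: {sismo/, sismo/flopru=fimit}

Derivation:
[in] keep.listout /
  []
[in] keep.newfold /sismo
  ok
[in] keep.pen /sismo/flopru lapije
  created
[in] keep.pen /sismo/flopru fimit
  overwrote
[in] keep.newfold /zustex_a
  ok


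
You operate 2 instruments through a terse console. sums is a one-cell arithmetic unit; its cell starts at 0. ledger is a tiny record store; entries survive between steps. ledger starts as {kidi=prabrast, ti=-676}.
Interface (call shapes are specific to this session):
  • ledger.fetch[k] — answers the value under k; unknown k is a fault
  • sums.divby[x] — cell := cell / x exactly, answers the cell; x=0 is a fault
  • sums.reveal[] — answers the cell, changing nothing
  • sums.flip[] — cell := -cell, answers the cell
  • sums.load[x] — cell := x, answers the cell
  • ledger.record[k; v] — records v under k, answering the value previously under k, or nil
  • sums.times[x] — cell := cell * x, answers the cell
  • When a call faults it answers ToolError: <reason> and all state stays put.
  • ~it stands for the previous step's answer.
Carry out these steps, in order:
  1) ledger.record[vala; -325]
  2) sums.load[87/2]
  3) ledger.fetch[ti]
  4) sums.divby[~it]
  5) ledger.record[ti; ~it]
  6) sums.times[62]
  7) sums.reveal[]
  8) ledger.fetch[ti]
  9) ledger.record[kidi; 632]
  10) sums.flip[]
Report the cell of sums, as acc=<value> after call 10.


[in] ledger.record k=vala v=-325
  nil
[in] sums.load x=87/2
  87/2
[in] ledger.fetch k=ti
  -676
[in] sums.divby x=~it
  -87/1352
[in] ledger.record k=ti v=~it
  -676
[in] sums.times x=62
  -2697/676
[in] sums.reveal
  -2697/676
[in] ledger.fetch k=ti
  -87/1352
[in] ledger.record k=kidi v=632
  prabrast
[in] sums.flip
  2697/676

Answer: acc=2697/676


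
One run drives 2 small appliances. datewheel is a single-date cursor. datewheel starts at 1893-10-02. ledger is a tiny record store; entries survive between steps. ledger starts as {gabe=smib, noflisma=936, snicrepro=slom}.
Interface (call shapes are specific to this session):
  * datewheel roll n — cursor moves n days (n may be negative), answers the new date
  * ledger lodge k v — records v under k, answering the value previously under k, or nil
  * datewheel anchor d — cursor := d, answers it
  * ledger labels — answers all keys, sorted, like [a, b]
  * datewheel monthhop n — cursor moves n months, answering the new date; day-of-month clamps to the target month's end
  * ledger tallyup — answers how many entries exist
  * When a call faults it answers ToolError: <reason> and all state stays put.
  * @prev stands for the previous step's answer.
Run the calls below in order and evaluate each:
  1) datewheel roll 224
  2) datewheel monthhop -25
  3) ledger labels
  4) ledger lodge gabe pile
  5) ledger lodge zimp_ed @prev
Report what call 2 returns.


# datewheel roll(n='224') => 1894-05-14
# datewheel monthhop(n='-25') => 1892-04-14
# ledger labels() => [gabe, noflisma, snicrepro]
# ledger lodge(k='gabe', v='pile') => smib
# ledger lodge(k='zimp_ed', v='@prev') => nil

Answer: 1892-04-14


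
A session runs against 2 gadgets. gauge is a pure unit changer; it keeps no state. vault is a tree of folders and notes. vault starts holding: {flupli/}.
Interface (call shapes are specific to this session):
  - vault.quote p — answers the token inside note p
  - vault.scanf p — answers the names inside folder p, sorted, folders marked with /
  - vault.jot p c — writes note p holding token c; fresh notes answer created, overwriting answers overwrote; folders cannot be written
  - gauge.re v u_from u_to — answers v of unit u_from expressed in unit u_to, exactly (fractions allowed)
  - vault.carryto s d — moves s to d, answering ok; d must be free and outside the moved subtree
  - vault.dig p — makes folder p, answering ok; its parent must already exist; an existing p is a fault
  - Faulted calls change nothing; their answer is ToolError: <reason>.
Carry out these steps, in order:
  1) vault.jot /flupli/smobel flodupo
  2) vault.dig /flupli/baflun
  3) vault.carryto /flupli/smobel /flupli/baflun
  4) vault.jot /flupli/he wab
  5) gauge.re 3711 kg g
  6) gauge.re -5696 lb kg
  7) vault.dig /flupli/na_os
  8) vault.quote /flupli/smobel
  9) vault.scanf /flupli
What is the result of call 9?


Answer: [baflun/, he, na_os/, smobel]

Derivation:
Using vault.jot using /flupli/smobel, flodupo, and get created.
I use vault.dig using /flupli/baflun, giving ok.
I try vault.carryto using /flupli/smobel, /flupli/baflun, — result: ToolError: exists.
I call vault.jot using /flupli/he, wab, → created.
Next I call gauge.re using 3711, kg, g, → 3711000.
I use gauge.re using -5696, lb, kg, — result: -4036972093/1562500.
I try vault.dig using /flupli/na_os, and observe ok.
Then vault.quote using /flupli/smobel, and get flodupo.
Using vault.scanf using /flupli, which returns [baflun/, he, na_os/, smobel].


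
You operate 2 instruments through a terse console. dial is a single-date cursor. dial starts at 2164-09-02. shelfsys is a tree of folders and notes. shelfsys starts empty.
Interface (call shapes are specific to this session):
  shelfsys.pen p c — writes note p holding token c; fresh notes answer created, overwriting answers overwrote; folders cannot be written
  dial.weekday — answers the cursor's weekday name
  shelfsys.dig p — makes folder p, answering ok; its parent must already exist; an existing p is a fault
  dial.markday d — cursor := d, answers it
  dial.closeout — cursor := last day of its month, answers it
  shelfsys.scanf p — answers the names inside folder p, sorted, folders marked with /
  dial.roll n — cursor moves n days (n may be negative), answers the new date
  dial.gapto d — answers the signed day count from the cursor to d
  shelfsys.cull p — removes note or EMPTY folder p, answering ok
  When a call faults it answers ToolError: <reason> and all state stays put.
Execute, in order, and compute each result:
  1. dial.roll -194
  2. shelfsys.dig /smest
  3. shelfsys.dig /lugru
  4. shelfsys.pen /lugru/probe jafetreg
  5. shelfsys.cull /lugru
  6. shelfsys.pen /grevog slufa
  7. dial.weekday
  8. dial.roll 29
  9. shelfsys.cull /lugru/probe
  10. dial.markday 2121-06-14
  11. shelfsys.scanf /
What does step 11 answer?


Step: dial.roll[n: -194]
Result: 2164-02-21
Step: shelfsys.dig[p: /smest]
Result: ok
Step: shelfsys.dig[p: /lugru]
Result: ok
Step: shelfsys.pen[p: /lugru/probe; c: jafetreg]
Result: created
Step: shelfsys.cull[p: /lugru]
Result: ToolError: not empty
Step: shelfsys.pen[p: /grevog; c: slufa]
Result: created
Step: dial.weekday[]
Result: Tuesday
Step: dial.roll[n: 29]
Result: 2164-03-21
Step: shelfsys.cull[p: /lugru/probe]
Result: ok
Step: dial.markday[d: 2121-06-14]
Result: 2121-06-14
Step: shelfsys.scanf[p: /]
Result: [grevog, lugru/, smest/]

Answer: [grevog, lugru/, smest/]


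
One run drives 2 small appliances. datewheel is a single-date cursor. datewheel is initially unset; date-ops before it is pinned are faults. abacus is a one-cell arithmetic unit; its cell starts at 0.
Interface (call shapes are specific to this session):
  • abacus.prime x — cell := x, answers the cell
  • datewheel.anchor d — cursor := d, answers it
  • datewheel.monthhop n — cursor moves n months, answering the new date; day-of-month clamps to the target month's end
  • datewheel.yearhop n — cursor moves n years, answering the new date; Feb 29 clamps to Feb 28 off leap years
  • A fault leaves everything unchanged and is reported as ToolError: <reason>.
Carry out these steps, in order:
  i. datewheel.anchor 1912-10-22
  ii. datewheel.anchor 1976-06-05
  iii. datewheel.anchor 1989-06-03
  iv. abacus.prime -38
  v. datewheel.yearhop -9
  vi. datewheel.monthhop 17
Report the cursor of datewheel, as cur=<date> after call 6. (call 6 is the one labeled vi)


# datewheel.anchor(d→1912-10-22) -> 1912-10-22
# datewheel.anchor(d→1976-06-05) -> 1976-06-05
# datewheel.anchor(d→1989-06-03) -> 1989-06-03
# abacus.prime(x→-38) -> -38
# datewheel.yearhop(n→-9) -> 1980-06-03
# datewheel.monthhop(n→17) -> 1981-11-03

Answer: cur=1981-11-03


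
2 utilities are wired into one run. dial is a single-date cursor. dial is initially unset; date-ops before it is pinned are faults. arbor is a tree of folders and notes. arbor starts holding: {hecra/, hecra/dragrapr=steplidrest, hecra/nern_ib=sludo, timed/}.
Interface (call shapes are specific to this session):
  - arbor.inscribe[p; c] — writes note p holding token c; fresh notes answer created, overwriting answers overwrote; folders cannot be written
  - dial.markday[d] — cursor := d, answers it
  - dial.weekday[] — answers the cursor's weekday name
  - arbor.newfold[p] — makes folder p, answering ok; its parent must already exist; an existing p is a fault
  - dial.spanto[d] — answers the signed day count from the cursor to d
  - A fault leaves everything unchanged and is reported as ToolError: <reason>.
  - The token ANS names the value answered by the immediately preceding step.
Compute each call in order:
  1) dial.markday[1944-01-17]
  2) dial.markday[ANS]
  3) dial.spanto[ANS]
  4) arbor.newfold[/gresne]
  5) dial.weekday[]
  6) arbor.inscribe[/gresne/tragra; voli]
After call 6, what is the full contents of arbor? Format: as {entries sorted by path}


Answer: {gresne/, gresne/tragra=voli, hecra/, hecra/dragrapr=steplidrest, hecra/nern_ib=sludo, timed/}

Derivation:
Next I call markday passing d='1944-01-17': 1944-01-17.
Calling markday passing d='ANS', which returns 1944-01-17.
Calling spanto passing d='ANS', and see 0.
Invoking newfold passing p='/gresne', giving ok.
Now I run weekday(), and observe Monday.
I run inscribe passing p='/gresne/tragra', c='voli', and get created.


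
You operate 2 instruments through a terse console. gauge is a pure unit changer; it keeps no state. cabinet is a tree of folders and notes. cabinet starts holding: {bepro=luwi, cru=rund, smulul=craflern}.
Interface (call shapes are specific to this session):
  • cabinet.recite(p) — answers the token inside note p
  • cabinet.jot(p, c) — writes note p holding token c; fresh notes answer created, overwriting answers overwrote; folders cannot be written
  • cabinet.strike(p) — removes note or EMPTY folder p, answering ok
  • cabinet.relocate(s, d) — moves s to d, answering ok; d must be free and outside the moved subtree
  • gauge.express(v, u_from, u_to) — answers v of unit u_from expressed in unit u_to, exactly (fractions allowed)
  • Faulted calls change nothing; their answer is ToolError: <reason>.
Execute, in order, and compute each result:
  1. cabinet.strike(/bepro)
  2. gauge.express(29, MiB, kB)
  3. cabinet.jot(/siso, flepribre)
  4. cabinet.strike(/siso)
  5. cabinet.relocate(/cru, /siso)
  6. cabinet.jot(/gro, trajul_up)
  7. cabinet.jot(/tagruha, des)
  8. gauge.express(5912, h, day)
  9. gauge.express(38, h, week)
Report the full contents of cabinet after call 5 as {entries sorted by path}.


Answer: {siso=rund, smulul=craflern}

Derivation:
==> cabinet.strike(p→/bepro)
<== ok
==> gauge.express(v→29, u_from→MiB, u_to→kB)
<== 3801088/125
==> cabinet.jot(p→/siso, c→flepribre)
<== created
==> cabinet.strike(p→/siso)
<== ok
==> cabinet.relocate(s→/cru, d→/siso)
<== ok
==> cabinet.jot(p→/gro, c→trajul_up)
<== created
==> cabinet.jot(p→/tagruha, c→des)
<== created
==> gauge.express(v→5912, u_from→h, u_to→day)
<== 739/3
==> gauge.express(v→38, u_from→h, u_to→week)
<== 19/84
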